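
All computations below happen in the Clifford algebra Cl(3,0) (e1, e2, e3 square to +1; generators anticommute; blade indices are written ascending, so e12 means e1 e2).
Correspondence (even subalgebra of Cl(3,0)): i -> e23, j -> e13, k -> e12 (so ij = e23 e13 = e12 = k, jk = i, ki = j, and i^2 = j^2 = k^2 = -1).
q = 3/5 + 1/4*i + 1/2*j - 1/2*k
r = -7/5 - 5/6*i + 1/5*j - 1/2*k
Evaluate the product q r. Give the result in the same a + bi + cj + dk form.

In blades: q = 3/5 - 1/2*e12 + 1/2*e13 + 1/4*e23, r = -7/5 - 1/2*e12 + 1/5*e13 - 5/6*e23.
Distribute q over r term by term (generator squares from the signature, products reordered to ascending indices): (3/5)*r = -21/25 - 3/10*e12 + 3/25*e13 - 1/2*e23; (-1/2*e12)*r = -1/4 + 7/10*e12 + 5/12*e13 + 1/10*e23; (1/2*e13)*r = -1/10 + 5/12*e12 - 7/10*e13 - 1/4*e23; (1/4*e23)*r = 5/24 + 1/20*e12 + 1/8*e13 - 7/20*e23.
Sum: -589/600 + 13/15*e12 - 23/600*e13 - e23; translating back through the correspondence:
Answer: -589/600 - i - 23/600*j + 13/15*k


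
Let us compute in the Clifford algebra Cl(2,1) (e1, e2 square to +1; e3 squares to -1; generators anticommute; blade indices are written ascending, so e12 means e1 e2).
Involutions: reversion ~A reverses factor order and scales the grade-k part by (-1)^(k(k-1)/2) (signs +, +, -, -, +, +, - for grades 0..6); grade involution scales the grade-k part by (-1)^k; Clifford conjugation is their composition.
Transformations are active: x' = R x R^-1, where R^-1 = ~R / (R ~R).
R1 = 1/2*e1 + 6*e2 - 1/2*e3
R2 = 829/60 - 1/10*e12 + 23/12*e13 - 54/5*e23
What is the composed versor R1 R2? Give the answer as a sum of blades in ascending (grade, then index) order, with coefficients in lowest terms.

Distribute over the terms of R1 (each basis-blade product reordered to ascending indices, repeated generators contracted through their squares):
(1/2*e1) R2 = 829/120*e1 - 1/20*e2 + 23/24*e3 - 27/5*e123
(6*e2) R2 = 3/5*e1 + 829/10*e2 - 324/5*e3 - 23/2*e123
(-1/2*e3) R2 = -23/24*e1 + 27/5*e2 - 829/120*e3 + 1/20*e123
Summing the partial products and collecting blades:
Answer: 131/20*e1 + 353/4*e2 - 283/4*e3 - 337/20*e123


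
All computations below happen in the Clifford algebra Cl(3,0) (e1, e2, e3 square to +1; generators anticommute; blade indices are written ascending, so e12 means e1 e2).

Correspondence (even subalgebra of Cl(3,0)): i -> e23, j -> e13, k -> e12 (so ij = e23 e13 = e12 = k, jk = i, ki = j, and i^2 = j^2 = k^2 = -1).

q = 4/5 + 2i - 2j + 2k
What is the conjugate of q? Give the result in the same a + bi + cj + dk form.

In blades: q = 4/5 + 2*e12 - 2*e13 + 2*e23.
Quaternion conjugation is reversion on the even subalgebra: the scalar is fixed and every grade-2 blade flips sign, giving 4/5 - 2*e12 + 2*e13 - 2*e23; translating back:
Answer: 4/5 - 2i + 2j - 2k


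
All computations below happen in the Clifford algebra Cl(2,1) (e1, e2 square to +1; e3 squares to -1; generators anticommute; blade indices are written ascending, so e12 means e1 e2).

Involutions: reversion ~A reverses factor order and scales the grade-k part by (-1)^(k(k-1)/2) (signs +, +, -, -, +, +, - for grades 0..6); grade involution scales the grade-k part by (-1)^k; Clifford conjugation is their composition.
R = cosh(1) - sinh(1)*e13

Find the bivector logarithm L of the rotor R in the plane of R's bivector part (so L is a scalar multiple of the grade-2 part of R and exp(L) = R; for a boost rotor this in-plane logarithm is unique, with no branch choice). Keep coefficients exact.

The scalar part of R is cosh(1), which determines |rapidity| via cosh; the sign lives in the bivector part, and pairing them (bivector part over sinh of the rapidity = the plane) gives the unique in-plane L = rapidity * plane.
Concretely: cosh(rapidity) = cosh(1) gives rapidity = ±1, and since rapidity/sinh(rapidity) is even the sign is immaterial: L = (rapidity/sinh(rapidity)) * <R>_2 = (1/sinh(1)) * <R>_2.
Answer: -e13


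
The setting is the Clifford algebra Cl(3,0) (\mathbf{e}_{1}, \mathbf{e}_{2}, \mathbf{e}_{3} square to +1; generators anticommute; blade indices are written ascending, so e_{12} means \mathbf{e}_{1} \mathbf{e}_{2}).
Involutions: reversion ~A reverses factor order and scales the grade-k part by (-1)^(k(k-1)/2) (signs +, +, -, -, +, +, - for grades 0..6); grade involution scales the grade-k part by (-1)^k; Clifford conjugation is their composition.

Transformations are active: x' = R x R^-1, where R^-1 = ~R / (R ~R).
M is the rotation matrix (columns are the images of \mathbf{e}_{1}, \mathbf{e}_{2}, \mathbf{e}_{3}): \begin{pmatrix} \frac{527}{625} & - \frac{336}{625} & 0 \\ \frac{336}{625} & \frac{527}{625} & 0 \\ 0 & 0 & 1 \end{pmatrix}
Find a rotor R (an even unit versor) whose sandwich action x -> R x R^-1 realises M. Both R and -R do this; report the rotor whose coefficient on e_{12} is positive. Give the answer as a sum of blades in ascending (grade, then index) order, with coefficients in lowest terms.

Method: write R = a + b12*e_{12} + b13*e_{13} + b23*e_{23} with a^2 + b12^2 + b13^2 + b23^2 = 1 (so R^-1 = ~R). Expanding the columns R e_j ~R gives tr M = 4a^2 - 1 and, from the antisymmetric part, M21 - M12 = -4a*b12, M13 - M31 = 4a*b13, M32 - M23 = -4a*b23.
Here tr M = \frac{1679}{625}, so a^2 = (1 + tr M)/4 = \frac{576}{625} and a = ±\frac{24}{25}. Taking a = \frac{24}{25}: M21 - M12 = \frac{672}{625}, M13 - M31 = 0, M32 - M23 = 0, giving b12 = -\frac{7}{25}, b13 = 0, b23 = 0, i.e. R = \frac{24}{25} - \frac{7}{25} e_{12}.
Its e_{12} coefficient is negative, so report the other preimage -R.
Answer: -\frac{24}{25} + \frac{7}{25} e_{12}. Note: both R and -R realise this M (trace \frac{1679}{625}); the covering map identifies them, and the e_{12}-coefficient sign is the tie-breaker.


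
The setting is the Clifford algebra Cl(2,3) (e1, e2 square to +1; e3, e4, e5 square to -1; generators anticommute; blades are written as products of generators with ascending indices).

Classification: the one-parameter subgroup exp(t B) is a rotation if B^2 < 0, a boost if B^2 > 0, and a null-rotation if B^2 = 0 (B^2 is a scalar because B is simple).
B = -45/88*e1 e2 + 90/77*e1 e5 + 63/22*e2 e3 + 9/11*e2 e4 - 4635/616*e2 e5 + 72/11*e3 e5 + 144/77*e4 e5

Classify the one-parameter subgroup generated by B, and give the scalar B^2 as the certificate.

B^2 term by term: the squares give (-45/88)^2*(e1 e2)^2 + (90/77)^2*(e1 e5)^2 + (63/22)^2*(e2 e3)^2 + (9/11)^2*(e2 e4)^2 + (-4635/616)^2*(e2 e5)^2 + (72/11)^2*(e3 e5)^2 + (144/77)^2*(e4 e5)^2 = 2025/7744*(-1) + 8100/5929*(+1) + 3969/484*(+1) + 81/121*(+1) + 21483225/379456*(+1) + 5184/121*(-1) + 20736/5929*(-1) = 81/4 (each basis 2-blade squares to minus the product of its generators' squares); cross terms between blades sharing an index anticommute and cancel; the commuting (index-disjoint) pairs give grade-4 terms 2*c*c'*(blade product), which cancel blade by blade — e1 e2 e3 e5: -810/121 + 810/121 = 0; e1 e2 e4 e5: -1620/847 + 1620/847 = 0; e2 e3 e4 e5: 1296/121 - 1296/121 = 0 — confirming B is simple. So B^2 = 81/4.
Answer: boost, certificate B^2 = 81/4. Why this suffices: the scalar 81/4 survives any versor conjugation, so its sign alone determines the class however B is presented.


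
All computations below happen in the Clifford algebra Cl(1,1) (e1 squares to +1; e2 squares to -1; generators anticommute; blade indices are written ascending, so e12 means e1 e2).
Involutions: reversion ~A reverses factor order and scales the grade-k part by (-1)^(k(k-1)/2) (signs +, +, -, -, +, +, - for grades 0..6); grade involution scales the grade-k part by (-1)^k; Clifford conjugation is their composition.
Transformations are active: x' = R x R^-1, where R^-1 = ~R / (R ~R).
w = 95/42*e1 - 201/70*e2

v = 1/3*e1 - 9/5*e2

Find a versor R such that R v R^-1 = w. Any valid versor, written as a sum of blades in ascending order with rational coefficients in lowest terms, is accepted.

A norm check does it: q(v) = q(w) = -704/225, hence R = v + w = 109/42*e1 - 327/70*e2 realises the map — parallel part kept, (v - w)/2 negated, v carried to w.
Answer: 109/42*e1 - 327/70*e2


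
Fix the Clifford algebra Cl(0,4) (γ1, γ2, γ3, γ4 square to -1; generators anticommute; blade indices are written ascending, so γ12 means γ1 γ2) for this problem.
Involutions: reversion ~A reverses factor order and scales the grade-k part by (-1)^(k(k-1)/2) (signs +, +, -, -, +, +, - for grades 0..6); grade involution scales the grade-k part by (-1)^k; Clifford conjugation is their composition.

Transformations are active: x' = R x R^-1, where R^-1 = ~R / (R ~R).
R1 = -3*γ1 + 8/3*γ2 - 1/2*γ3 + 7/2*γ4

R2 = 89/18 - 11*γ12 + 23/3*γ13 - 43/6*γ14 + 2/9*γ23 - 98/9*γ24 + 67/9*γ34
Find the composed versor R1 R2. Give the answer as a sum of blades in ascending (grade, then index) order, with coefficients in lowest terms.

Distribute over the terms of R1 (each basis-blade product reordered to ascending indices, repeated generators contracted through their squares):
(-3*γ1) R2 = -89/6*γ1 - 33*γ2 + 23*γ3 - 43/2*γ4 - 2/3*γ123 + 98/3*γ124 - 67/3*γ134
(8/3*γ2) R2 = -88/3*γ1 + 356/27*γ2 - 16/27*γ3 + 784/27*γ4 - 184/9*γ123 + 172/9*γ124 + 536/27*γ234
(-1/2*γ3) R2 = -23/6*γ1 - 1/9*γ2 - 89/36*γ3 + 67/18*γ4 + 11/2*γ123 - 43/12*γ134 - 49/9*γ234
(7/2*γ4) R2 = -301/12*γ1 - 343/9*γ2 + 469/18*γ3 + 623/36*γ4 - 77/2*γ124 + 161/6*γ134 + 7/9*γ234
Summing the partial products and collecting blades:
Answer: -877/12*γ1 - 1567/27*γ2 + 4967/108*γ3 + 3085/108*γ4 - 281/18*γ123 + 239/18*γ124 + 11/12*γ134 + 410/27*γ234


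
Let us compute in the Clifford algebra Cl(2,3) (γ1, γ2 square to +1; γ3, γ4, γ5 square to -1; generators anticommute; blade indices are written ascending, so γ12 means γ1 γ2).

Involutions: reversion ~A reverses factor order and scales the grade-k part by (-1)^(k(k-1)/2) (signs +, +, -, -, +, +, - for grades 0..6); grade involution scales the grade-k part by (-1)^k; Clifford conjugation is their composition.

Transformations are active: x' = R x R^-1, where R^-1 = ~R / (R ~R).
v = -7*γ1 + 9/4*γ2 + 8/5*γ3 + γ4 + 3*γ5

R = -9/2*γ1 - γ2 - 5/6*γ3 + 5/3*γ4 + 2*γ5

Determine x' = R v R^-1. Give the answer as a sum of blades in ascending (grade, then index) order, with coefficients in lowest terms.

~R = -9/2*γ1 - γ2 - 5/6*γ3 + 5/3*γ4 + 2*γ5, and R ~R = 124/9, so R^-1 = ~R / (124/9).
R v = 275/12 - 137/8*γ12 - 391/30*γ13 + 43/6*γ14 + 1/2*γ15 + 11/40*γ23 - 19/4*γ24 - 15/2*γ25 - 7/2*γ34 - 57/10*γ35 + 3*γ45
Answer: -3953/496*γ1 - 1383/248*γ2 - 10843/2480*γ3 + 1127/248*γ4 + 453/124*γ5


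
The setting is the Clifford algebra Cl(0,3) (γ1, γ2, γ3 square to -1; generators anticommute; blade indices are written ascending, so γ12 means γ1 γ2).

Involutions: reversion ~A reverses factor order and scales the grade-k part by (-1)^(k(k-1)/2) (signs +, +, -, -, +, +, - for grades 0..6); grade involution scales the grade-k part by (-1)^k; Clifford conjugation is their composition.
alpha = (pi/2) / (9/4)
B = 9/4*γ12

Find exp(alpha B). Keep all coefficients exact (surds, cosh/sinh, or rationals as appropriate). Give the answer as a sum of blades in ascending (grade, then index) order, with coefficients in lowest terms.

B^2 = (9/4)^2*(γ12)^2 = 81/16*(-1) = -81/16 (a basis 2-blade squares to minus the product of its generators' squares).
B^2 = -81/16 — circular case — the even/odd split gives cos and sin: l = 9/4, alpha*l = pi/2, so exp(alpha B) = cos(pi/2) + (sin(pi/2)/(9/4))*B = 0 + (4/9)*B.
Answer: γ12


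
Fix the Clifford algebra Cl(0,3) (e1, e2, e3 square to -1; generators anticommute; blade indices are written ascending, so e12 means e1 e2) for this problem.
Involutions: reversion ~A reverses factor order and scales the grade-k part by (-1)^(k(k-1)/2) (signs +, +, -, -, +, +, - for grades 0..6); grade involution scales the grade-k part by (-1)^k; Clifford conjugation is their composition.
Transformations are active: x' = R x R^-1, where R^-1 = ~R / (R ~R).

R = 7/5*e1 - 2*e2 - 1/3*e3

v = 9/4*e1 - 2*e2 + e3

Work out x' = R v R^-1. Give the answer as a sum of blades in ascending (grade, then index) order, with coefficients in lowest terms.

~R = 7/5*e1 - 2*e2 - 1/3*e3, and R ~R = -1366/225, so R^-1 = ~R / (-1366/225).
R v = -409/60 + 17/10*e12 + 43/20*e13 - 8/3*e23
Answer: 1221/1366*e1 - 3403/1366*e2 - 4777/2732*e3


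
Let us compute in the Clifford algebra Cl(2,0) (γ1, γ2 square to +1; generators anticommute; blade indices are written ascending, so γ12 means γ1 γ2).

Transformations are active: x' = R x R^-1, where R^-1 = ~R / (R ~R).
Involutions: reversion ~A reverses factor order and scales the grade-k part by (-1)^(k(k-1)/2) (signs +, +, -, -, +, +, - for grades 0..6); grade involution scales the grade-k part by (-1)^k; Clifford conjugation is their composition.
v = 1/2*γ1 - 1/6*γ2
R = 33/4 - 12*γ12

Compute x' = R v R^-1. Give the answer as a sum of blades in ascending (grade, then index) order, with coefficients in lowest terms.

~R = 33/4 + 12*γ12, and R ~R = 3393/16, so R^-1 = ~R / (3393/16).
R v = 49/8*γ1 + 37/8*γ2
Answer: -53/2262*γ1 + 397/754*γ2


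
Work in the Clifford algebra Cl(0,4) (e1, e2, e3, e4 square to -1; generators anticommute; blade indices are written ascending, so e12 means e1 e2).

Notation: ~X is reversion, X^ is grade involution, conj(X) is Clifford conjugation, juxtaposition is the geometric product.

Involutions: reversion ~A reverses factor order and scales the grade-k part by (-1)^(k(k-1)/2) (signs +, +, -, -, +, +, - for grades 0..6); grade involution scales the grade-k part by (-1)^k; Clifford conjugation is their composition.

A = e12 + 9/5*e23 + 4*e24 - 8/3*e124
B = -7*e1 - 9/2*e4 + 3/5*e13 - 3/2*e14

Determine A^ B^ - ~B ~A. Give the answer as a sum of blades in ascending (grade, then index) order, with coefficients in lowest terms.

first term: -15*e2 - 177/25*e12 + 3/5*e23 - 121/6*e24 + 63/5*e123 + 65/2*e124 + 97/10*e234 - 51/10*e1234
second term: 15*e2 + 177/25*e12 - 3/5*e23 + 121/6*e24 + 63/5*e123 + 65/2*e124 + 97/10*e234 - 51/10*e1234
Answer: -30*e2 - 354/25*e12 + 6/5*e23 - 121/3*e24


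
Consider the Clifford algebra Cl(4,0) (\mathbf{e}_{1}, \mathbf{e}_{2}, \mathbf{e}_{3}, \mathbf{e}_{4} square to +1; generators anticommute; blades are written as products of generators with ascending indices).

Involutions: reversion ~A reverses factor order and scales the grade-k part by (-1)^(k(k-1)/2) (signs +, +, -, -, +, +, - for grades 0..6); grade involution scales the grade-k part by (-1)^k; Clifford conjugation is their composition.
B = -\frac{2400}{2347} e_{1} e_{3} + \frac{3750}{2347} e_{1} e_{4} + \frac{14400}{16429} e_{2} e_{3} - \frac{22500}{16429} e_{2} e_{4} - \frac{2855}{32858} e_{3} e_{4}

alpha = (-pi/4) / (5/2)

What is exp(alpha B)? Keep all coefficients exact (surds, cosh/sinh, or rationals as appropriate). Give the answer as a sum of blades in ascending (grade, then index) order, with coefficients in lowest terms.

B^2 term by term: the squares give (-\frac{2400}{2347})^2*(e_{1} e_{3})^2 + (\frac{3750}{2347})^2*(e_{1} e_{4})^2 + (\frac{14400}{16429})^2*(e_{2} e_{3})^2 + (-\frac{22500}{16429})^2*(e_{2} e_{4})^2 + (-\frac{2855}{32858})^2*(e_{3} e_{4})^2 = \frac{5760000}{5508409}*(-1) + \frac{14062500}{5508409}*(-1) + \frac{207360000}{269912041}*(-1) + \frac{506250000}{269912041}*(-1) + \frac{8151025}{1079648164}*(-1) = -\frac{25}{4} (each basis 2-blade squares to minus the product of its generators' squares); cross terms between blades sharing an index anticommute and cancel; the commuting (index-disjoint) pairs give grade-4 terms 2*c*c'*(blade product), which cancel blade by blade — e_{1} e_{2} e_{3} e_{4}: -\frac{108000000}{38558863} + \frac{108000000}{38558863} = 0 — confirming B is simple. So B^2 = -\frac{25}{4}.
B^2 = -\frac{25}{4} — circular case — the even/odd split gives cos and sin: l = \frac{5}{2}, alpha*l = - \frac{\pi}{4}, so exp(alpha B) = cos(- \frac{\pi}{4}) + (sin(- \frac{\pi}{4})/(\frac{5}{2}))*B = \frac{\sqrt{2}}{2} + (- \frac{\sqrt{2}}{5})*B.
Answer: \frac{\sqrt{2}}{2} + \frac{480 \sqrt{2}}{2347} e_{1} e_{3} - \frac{750 \sqrt{2}}{2347} e_{1} e_{4} - \frac{2880 \sqrt{2}}{16429} e_{2} e_{3} + \frac{4500 \sqrt{2}}{16429} e_{2} e_{4} + \frac{571 \sqrt{2}}{32858} e_{3} e_{4}


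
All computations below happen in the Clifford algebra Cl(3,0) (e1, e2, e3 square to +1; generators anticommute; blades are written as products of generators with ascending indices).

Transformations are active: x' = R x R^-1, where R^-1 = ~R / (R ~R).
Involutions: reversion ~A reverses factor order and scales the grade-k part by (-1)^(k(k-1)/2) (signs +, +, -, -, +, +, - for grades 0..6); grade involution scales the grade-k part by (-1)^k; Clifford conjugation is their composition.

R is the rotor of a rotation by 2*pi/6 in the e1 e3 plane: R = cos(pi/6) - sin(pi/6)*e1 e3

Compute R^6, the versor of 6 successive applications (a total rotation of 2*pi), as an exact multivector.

Rotor phase runs at HALF the rotation angle; powers of one rotor simply add phase, so after 6 steps in e1 e3 the phase is 6*pi/6 = pi and R^6 = cos(pi) - sin(pi)*e1 e3.
cos(pi) = -1 and sin(pi) = 0, so R^6 = -1. The total rotation 2*pi is 1 full turn, so every vector returns to itself, yet the rotor is -1, on the OTHER sheet of the double cover (an odd number of 2*pi turns).
Answer: -1


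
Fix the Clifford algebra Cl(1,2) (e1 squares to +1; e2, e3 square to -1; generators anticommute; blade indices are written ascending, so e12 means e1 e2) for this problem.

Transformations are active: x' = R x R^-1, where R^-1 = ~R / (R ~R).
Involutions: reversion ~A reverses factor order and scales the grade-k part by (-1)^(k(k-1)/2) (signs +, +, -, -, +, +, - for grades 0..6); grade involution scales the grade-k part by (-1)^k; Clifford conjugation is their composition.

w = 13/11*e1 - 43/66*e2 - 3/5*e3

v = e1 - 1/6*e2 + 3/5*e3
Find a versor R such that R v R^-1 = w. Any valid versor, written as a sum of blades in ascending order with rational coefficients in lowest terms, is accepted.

Equal squares first: v^2 = w^2 = 551/900. Then v + w = 24/11*e1 - 9/11*e2 is a versor taking v to w, provided it is invertible.
Answer: 24/11*e1 - 9/11*e2


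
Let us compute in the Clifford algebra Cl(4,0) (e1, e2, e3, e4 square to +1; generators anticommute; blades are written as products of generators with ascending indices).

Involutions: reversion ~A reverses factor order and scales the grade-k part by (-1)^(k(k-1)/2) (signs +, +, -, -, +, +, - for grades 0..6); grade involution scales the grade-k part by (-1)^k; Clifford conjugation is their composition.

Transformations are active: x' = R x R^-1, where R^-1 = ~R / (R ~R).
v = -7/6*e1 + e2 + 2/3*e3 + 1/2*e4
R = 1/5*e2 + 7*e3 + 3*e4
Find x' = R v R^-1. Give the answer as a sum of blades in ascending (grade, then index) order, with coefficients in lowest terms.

~R = 1/5*e2 + 7*e3 + 3*e4, and R ~R = 1451/25, so R^-1 = ~R / (1451/25).
R v = 191/30 + 7/30*e1 e2 + 49/6*e1 e3 + 7/2*e1 e4 - 103/15*e2 e3 - 29/10*e2 e4 + 3/2*e3 e4
Answer: 7/6*e1 - 4162/4353*e2 + 1261/1451*e3 + 459/2902*e4


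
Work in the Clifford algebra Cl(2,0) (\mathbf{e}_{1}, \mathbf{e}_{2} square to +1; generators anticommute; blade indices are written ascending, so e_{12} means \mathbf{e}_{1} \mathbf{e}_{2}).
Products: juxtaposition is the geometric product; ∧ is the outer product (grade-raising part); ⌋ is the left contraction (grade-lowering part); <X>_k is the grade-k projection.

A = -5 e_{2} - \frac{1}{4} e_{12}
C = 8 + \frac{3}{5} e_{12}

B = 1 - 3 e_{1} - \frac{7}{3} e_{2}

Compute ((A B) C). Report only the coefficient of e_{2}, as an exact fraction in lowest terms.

step 1: \frac{35}{3} + \frac{7}{12} e_{1} - \frac{23}{4} e_{2} - \frac{61}{4} e_{12}
step 2: \frac{6149}{60} + \frac{487}{60} e_{1} - \frac{913}{20} e_{2} - 115 e_{12}
Answer: -\frac{913}{20}


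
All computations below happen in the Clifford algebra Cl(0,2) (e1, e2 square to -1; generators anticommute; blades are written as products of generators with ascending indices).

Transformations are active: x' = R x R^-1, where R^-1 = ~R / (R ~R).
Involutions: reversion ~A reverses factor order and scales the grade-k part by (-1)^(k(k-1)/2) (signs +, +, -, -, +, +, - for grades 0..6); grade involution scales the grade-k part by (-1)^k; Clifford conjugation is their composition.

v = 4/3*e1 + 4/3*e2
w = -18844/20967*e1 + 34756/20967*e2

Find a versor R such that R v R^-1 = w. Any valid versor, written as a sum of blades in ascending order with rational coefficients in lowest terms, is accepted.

Take R = v + w = 9112/20967*e1 + 20904/6989*e2. Because q(v) = q(w) = -32/9, conjugation by R sends v exactly to w.
Answer: 9112/20967*e1 + 20904/6989*e2


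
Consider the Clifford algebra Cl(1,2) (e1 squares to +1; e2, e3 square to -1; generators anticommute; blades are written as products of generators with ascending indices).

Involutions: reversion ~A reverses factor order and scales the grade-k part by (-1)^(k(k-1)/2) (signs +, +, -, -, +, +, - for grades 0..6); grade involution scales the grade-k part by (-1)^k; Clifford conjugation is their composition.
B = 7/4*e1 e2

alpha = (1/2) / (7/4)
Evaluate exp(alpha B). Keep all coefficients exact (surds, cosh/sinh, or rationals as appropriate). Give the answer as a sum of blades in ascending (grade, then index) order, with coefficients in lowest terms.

B^2 = (7/4)^2*(e1 e2)^2 = 49/16*(+1) = 49/16 (a basis 2-blade squares to minus the product of its generators' squares).
B^2 = 49/16 — the positive square puts this in the hyperbolic regime; l = 7/4, alpha*l = 1/2, so exp(alpha B) = cosh(1/2) + (sinh(1/2)/(7/4))*B = cosh(1/2) + (4*sinh(1/2)/7)*B.
Answer: cosh(1/2) + sinh(1/2)*e1 e2


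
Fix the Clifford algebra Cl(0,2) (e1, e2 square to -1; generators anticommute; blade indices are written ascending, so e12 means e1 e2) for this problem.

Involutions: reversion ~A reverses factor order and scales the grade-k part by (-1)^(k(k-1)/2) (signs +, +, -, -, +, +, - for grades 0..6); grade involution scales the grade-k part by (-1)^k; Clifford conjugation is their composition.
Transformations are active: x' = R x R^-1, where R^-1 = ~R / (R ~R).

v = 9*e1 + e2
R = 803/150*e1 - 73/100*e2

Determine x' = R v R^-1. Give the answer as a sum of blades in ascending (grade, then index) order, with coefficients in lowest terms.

~R = 803/150*e1 - 73/100*e2, and R ~R = -2627197/90000, so R^-1 = ~R / (-2627197/90000).
R v = -949/20 + 3577/300*e12
Answer: 4143/493*e1 - 1663/493*e2


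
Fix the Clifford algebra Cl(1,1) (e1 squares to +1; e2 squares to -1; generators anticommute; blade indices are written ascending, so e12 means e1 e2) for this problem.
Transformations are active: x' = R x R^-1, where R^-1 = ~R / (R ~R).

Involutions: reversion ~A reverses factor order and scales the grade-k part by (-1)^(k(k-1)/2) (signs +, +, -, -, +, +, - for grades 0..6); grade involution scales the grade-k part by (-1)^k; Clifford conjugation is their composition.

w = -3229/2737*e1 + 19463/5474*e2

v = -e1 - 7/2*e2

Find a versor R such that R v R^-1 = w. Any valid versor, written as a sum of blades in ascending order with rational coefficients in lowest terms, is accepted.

The midline construction: v and w both square to -45/4, so reflecting in their sum -5966/2737*e1 + 152/2737*e2 exchanges them.
Answer: -5966/2737*e1 + 152/2737*e2


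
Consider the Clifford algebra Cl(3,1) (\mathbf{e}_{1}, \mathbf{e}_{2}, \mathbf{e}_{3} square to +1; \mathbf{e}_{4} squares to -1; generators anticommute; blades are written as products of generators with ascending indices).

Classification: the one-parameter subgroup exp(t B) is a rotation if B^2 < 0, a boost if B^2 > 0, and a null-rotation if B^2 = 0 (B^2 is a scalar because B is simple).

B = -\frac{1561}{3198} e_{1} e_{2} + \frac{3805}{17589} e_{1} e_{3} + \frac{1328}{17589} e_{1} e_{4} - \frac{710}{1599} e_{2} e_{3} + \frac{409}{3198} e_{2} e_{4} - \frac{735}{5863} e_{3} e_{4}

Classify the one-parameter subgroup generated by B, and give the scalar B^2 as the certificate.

B^2 term by term: the squares give (-\frac{1561}{3198})^2*(e_{1} e_{2})^2 + (\frac{3805}{17589})^2*(e_{1} e_{3})^2 + (\frac{1328}{17589})^2*(e_{1} e_{4})^2 + (-\frac{710}{1599})^2*(e_{2} e_{3})^2 + (\frac{409}{3198})^2*(e_{2} e_{4})^2 + (-\frac{735}{5863})^2*(e_{3} e_{4})^2 = \frac{2436721}{10227204}*(-1) + \frac{14478025}{309372921}*(-1) + \frac{1763584}{309372921}*(+1) + \frac{504100}{2556801}*(-1) + \frac{167281}{10227204}*(+1) + \frac{540225}{34374769}*(+1) = -\frac{4}{9} (each basis 2-blade squares to minus the product of its generators' squares); cross terms between blades sharing an index anticommute and cancel; the commuting (index-disjoint) pairs give grade-4 terms 2*c*c'*(blade product), which cancel blade by blade — e_{1} e_{2} e_{3} e_{4}: \frac{382445}{3124979} - \frac{1556245}{28124811} - \frac{1885760}{28124811} = 0 — confirming B is simple. So B^2 = -\frac{4}{9}.
Answer: rotation, certificate B^2 = -\frac{4}{9}. The invariant at work: B^2 = -\frac{4}{9} is unchanged by conjugation, hence its sign classifies the subgroup whatever basis B is written in.


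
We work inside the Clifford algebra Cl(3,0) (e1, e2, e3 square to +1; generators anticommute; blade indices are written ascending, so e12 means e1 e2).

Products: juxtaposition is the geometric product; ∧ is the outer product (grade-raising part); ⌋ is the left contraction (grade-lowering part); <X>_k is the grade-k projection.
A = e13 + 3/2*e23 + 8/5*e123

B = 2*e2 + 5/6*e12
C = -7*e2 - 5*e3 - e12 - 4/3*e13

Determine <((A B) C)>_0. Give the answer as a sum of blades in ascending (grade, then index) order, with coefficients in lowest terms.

step 1: -13/3*e3 - 89/20*e13 + 5/6*e23 - 2*e123
step 2: 236/15 + 593/36*e1 - 3/2*e2 + 23/6*e3 + 80/9*e12 - 79/6*e13 - 1553/60*e23 - 1609/60*e123
step 3: 236/15
Answer: 236/15


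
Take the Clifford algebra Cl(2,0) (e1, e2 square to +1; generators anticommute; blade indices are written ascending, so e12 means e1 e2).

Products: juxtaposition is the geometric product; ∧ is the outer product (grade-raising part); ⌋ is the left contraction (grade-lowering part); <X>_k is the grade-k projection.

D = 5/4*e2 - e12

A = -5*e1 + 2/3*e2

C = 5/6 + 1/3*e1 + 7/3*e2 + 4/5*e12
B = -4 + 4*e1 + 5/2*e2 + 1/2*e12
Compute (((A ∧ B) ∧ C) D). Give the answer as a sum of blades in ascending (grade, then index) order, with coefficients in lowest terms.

step 1: 20*e1 - 8/3*e2 - 91/6*e12
step 2: 50/3*e1 - 20/9*e2 + 419/12*e12
step 3: 1157/36 + 5965/144*e1 - 50/3*e2 + 125/6*e12
Answer: 1157/36 + 5965/144*e1 - 50/3*e2 + 125/6*e12


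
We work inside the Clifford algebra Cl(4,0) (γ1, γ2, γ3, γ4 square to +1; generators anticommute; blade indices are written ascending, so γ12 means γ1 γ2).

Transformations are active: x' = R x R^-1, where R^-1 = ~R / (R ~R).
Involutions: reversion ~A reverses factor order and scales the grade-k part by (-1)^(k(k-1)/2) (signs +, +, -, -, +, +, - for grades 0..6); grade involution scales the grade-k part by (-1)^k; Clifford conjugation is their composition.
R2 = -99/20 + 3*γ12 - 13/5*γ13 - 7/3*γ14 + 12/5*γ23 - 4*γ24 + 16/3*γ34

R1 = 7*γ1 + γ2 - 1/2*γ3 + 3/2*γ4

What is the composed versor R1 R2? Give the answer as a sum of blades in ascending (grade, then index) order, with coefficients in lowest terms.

Distribute over the terms of R1 (each basis-blade product reordered to ascending indices, repeated generators contracted through their squares):
(7*γ1) R2 = -693/20*γ1 + 21*γ2 - 91/5*γ3 - 49/3*γ4 + 84/5*γ123 - 28*γ124 + 112/3*γ134
(γ2) R2 = -3*γ1 - 99/20*γ2 + 12/5*γ3 - 4*γ4 + 13/5*γ123 + 7/3*γ124 + 16/3*γ234
(-1/2*γ3) R2 = -13/10*γ1 + 6/5*γ2 + 99/40*γ3 - 8/3*γ4 - 3/2*γ123 - 7/6*γ134 - 2*γ234
(3/2*γ4) R2 = 7/2*γ1 + 6*γ2 - 8*γ3 - 297/40*γ4 + 9/2*γ124 - 39/10*γ134 + 18/5*γ234
Summing the partial products and collecting blades:
Answer: -709/20*γ1 + 93/4*γ2 - 853/40*γ3 - 1217/40*γ4 + 179/10*γ123 - 127/6*γ124 + 484/15*γ134 + 104/15*γ234


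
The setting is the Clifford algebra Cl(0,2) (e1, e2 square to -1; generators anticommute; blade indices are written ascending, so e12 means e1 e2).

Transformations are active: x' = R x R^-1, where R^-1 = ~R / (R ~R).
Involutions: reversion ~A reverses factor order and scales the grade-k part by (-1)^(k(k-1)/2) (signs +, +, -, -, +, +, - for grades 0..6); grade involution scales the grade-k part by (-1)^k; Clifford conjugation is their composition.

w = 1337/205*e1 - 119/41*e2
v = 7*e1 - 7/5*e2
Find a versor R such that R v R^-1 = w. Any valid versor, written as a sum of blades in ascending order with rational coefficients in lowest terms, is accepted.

The midline construction: v and w both square to -1274/25, so reflecting in their sum 2772/205*e1 - 882/205*e2 exchanges them.
Answer: 2772/205*e1 - 882/205*e2


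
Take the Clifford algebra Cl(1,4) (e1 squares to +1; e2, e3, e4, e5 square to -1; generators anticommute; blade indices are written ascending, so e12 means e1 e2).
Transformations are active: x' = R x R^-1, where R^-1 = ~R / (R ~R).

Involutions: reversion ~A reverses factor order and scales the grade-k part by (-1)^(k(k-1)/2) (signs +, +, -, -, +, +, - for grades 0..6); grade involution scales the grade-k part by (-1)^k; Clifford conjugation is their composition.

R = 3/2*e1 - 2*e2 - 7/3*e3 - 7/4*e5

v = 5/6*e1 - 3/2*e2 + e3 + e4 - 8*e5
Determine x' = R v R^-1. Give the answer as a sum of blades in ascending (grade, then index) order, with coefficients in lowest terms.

~R = 3/2*e1 - 2*e2 - 7/3*e3 - 7/4*e5, and R ~R = -1477/144, so R^-1 = ~R / (-1477/144).
R v = -161/12 - 7/12*e12 + 31/9*e13 + 3/2*e14 - 253/24*e15 - 11/2*e23 - 2*e24 + 107/8*e25 - 7/3*e34 + 245/12*e35 + 7/4*e45
Answer: 3913/1266*e1 - 1575/422*e2 - 1499/211*e3 - e4 + 722/211*e5


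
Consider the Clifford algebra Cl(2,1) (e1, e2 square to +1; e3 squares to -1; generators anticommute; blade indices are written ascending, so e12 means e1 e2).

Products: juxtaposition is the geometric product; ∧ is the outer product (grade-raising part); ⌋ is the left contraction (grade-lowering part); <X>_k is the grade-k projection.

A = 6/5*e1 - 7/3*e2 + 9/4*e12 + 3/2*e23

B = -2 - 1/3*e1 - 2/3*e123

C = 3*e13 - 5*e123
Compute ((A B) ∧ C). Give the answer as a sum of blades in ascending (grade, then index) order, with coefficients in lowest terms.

step 1: -2/5 - 17/5*e1 + 65/12*e2 + 3/2*e3 - 95/18*e12 - 14/9*e13 - 19/5*e23 - 1/2*e123
step 2: -6/5*e13 - 57/4*e123
Answer: -6/5*e13 - 57/4*e123


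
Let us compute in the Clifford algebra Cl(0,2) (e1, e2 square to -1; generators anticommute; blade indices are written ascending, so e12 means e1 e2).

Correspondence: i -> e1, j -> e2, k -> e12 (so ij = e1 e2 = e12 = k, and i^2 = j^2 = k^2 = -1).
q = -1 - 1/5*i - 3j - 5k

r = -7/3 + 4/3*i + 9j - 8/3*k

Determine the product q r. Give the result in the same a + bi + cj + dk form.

In blades: q = -1 - 1/5*e1 - 3*e2 - 5*e12, r = -7/3 + 4/3*e1 + 9*e2 - 8/3*e12.
Distribute q over r term by term (generator squares from the signature, products reordered to ascending indices): (-1)*r = 7/3 - 4/3*e1 - 9*e2 + 8/3*e12; (-1/5*e1)*r = 4/15 + 7/15*e1 - 8/15*e2 - 9/5*e12; (-3*e2)*r = 27 + 8*e1 + 7*e2 + 4*e12; (-5*e12)*r = -40/3 + 45*e1 - 20/3*e2 + 35/3*e12.
Sum: 244/15 + 782/15*e1 - 46/5*e2 + 248/15*e12; translating back through the correspondence:
Answer: 244/15 + 782/15*i - 46/5*j + 248/15*k


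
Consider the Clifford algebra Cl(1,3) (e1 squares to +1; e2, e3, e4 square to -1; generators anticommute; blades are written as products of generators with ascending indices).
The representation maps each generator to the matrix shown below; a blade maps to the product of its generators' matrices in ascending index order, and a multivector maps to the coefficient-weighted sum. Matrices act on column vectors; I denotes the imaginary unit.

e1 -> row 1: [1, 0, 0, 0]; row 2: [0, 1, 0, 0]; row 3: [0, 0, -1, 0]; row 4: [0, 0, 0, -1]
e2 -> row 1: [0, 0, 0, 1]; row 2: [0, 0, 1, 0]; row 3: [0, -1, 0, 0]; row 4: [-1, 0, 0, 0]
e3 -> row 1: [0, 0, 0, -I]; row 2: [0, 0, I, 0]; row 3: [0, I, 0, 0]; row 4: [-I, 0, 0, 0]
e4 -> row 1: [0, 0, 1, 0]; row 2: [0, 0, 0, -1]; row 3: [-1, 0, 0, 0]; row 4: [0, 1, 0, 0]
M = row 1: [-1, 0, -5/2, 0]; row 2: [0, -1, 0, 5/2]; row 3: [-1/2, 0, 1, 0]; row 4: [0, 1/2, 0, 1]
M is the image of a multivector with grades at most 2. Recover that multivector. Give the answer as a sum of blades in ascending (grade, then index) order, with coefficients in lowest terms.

Method: the blade images are trace-orthogonal — tr(rho(e_A) rho(e_B)^-1) = 4 if A = B and 0 otherwise — and rho(e_A)^-1 = (e_A)^2 * rho(e_A) with (e_A)^2 = +1 or -1, so the coefficient of e_A in the preimage is (e_A)^2 * tr(M rho(e_A))/4.
Nonzero projections over blades of grade <= 2: e1: (e1)^2 = +1, tr(M rho(e1)) = -4, coefficient -1; e4: (e4)^2 = -1, tr(M rho(e4)) = 4, coefficient -1; e1 e4: (e1 e4)^2 = +1, tr(M rho(e1 e4)) = -6, coefficient -3/2. Every other blade of grade <= 2 projects to 0.
Answer: -e1 - e4 - 3/2*e1 e4


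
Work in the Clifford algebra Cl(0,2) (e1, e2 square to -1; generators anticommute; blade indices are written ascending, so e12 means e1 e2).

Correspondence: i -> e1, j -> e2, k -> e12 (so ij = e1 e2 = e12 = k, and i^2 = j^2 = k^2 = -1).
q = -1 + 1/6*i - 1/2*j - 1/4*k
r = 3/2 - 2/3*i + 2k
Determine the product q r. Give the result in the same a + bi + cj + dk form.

In blades: q = -1 + 1/6*e1 - 1/2*e2 - 1/4*e12, r = 3/2 - 2/3*e1 + 2*e12.
Distribute q over r term by term (generator squares from the signature, products reordered to ascending indices): (-1)*r = -3/2 + 2/3*e1 - 2*e12; (1/6*e1)*r = 1/9 + 1/4*e1 - 1/3*e2; (-1/2*e2)*r = -e1 - 3/4*e2 - 1/3*e12; (-1/4*e12)*r = 1/2 + 1/6*e2 - 3/8*e12.
Sum: -8/9 - 1/12*e1 - 11/12*e2 - 65/24*e12; translating back through the correspondence:
Answer: -8/9 - 1/12*i - 11/12*j - 65/24*k


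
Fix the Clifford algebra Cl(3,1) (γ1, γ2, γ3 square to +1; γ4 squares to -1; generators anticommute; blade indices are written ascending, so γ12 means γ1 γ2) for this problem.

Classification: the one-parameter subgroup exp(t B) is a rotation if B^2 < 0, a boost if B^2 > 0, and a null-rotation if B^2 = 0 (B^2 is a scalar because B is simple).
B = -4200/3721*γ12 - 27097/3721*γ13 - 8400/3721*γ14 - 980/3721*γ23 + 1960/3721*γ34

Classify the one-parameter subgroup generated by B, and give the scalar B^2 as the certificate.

B^2 term by term: the squares give (-4200/3721)^2*(γ12)^2 + (-27097/3721)^2*(γ13)^2 + (-8400/3721)^2*(γ14)^2 + (-980/3721)^2*(γ23)^2 + (1960/3721)^2*(γ34)^2 = 17640000/13845841*(-1) + 734247409/13845841*(-1) + 70560000/13845841*(+1) + 960400/13845841*(-1) + 3841600/13845841*(+1) = -49 (each basis 2-blade squares to minus the product of its generators' squares); cross terms between blades sharing an index anticommute and cancel; the commuting (index-disjoint) pairs give grade-4 terms 2*c*c'*(blade product), which cancel blade by blade — γ1234: -16464000/13845841 + 16464000/13845841 = 0 — confirming B is simple. So B^2 = -49.
Answer: rotation, certificate B^2 = -49. Key observation: B^2 = -49 is a conjugation invariant, so its sign decides the class regardless of the surface form of B.


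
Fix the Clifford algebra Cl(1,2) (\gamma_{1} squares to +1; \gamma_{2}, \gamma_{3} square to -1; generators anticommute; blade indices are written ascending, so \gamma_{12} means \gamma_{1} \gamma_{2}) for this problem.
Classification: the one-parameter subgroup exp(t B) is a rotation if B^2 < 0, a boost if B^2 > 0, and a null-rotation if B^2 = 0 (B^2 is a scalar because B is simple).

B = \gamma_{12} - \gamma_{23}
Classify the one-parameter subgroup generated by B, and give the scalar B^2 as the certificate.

B^2 term by term: the squares give (1)^2*(\gamma_{12})^2 + (-1)^2*(\gamma_{23})^2 = 1*(+1) + 1*(-1) = 0 (each basis 2-blade squares to minus the product of its generators' squares); cross terms between blades sharing an index anticommute and cancel. So B^2 = 0.
Answer: null-rotation, certificate B^2 = 0. Check the certificate: B^2 = 0, and that sign is decisive whatever form B takes.


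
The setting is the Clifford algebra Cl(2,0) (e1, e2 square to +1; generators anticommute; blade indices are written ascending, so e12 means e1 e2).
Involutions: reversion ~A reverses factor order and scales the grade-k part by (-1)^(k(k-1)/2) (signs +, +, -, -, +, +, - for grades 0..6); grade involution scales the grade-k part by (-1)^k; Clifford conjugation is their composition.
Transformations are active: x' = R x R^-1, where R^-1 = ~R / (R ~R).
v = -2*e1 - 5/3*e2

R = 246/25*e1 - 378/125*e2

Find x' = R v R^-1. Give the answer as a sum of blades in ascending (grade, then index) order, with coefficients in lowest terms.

~R = 246/25*e1 - 378/125*e2, and R ~R = 1655784/15625, so R^-1 = ~R / (1655784/15625).
R v = -366/25 - 2806/125*e12
Answer: -271/377*e1 + 2830/1131*e2


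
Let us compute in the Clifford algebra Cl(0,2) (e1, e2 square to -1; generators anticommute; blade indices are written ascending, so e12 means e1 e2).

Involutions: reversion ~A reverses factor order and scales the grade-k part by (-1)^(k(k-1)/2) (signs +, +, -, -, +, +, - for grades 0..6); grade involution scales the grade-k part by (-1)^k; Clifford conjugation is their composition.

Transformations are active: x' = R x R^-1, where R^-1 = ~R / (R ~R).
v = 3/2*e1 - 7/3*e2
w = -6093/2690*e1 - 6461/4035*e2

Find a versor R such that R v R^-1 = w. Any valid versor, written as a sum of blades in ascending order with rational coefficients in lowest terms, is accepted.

Construction: equal norms (both -277/36) license R = v + w = -1029/1345*e1 - 5292/1345*e2 — nothing changes along that direction, while (v - w)/2 changes sign, so v maps onto w.
Answer: -1029/1345*e1 - 5292/1345*e2


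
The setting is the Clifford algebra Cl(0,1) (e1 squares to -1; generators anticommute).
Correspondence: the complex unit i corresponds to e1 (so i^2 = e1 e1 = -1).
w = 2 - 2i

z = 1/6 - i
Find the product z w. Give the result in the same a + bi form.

In blades: z = 1/6 - e1, w = 2 - 2*e1.
Distribute z over w term by term (generator squares from the signature, products reordered to ascending indices): (1/6)*w = 1/3 - 1/3*e1; (-e1)*w = -2 - 2*e1.
Sum: -5/3 - 7/3*e1; translating back through the correspondence:
Answer: -5/3 - 7/3*i


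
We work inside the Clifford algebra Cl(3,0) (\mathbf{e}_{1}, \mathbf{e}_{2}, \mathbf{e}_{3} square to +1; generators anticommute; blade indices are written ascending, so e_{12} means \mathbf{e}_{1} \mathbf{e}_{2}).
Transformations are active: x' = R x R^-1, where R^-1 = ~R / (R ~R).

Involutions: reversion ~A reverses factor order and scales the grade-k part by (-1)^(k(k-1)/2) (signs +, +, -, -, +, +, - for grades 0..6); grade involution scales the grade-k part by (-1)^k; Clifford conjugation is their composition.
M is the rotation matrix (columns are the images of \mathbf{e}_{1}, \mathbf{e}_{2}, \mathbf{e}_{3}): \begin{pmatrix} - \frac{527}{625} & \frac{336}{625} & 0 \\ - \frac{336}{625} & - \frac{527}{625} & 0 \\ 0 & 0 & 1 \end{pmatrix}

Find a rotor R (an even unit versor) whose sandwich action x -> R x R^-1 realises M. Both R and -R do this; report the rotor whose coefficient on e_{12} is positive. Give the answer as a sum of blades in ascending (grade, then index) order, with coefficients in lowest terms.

Method: write R = a + b12*e_{12} + b13*e_{13} + b23*e_{23} with a^2 + b12^2 + b13^2 + b23^2 = 1 (so R^-1 = ~R). Expanding the columns R e_j ~R gives tr M = 4a^2 - 1 and, from the antisymmetric part, M21 - M12 = -4a*b12, M13 - M31 = 4a*b13, M32 - M23 = -4a*b23.
Here tr M = -\frac{429}{625}, so a^2 = (1 + tr M)/4 = \frac{49}{625} and a = ±\frac{7}{25}. Taking a = \frac{7}{25}: M21 - M12 = -\frac{672}{625}, M13 - M31 = 0, M32 - M23 = 0, giving b12 = \frac{24}{25}, b13 = 0, b23 = 0, i.e. R = \frac{7}{25} + \frac{24}{25} e_{12}.
Its e_{12} coefficient is already positive.
Answer: \frac{7}{25} + \frac{24}{25} e_{12}. Why the constraint matters: R and -R act identically through the sandwich — M has trace -\frac{429}{625} either way — so only the sign condition on e_{12} picks one of the two preimages.


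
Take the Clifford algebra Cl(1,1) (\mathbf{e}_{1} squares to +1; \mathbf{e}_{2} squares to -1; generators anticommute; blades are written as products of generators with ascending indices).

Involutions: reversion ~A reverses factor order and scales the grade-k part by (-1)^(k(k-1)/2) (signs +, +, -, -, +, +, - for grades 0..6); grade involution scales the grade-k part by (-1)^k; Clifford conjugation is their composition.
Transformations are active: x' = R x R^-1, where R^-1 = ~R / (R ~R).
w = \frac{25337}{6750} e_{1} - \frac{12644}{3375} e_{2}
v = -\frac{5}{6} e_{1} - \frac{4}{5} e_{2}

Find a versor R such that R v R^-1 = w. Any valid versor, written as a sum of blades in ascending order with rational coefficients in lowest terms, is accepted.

Why this works: both vectors square to \frac{49}{900}, so q(v) = q(w) and R = v + w = \frac{9856}{3375} e_{1} - \frac{15344}{3375} e_{2} carries v to w — its own direction survives, the complement (v - w)/2 flips.
Answer: \frac{9856}{3375} e_{1} - \frac{15344}{3375} e_{2}
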